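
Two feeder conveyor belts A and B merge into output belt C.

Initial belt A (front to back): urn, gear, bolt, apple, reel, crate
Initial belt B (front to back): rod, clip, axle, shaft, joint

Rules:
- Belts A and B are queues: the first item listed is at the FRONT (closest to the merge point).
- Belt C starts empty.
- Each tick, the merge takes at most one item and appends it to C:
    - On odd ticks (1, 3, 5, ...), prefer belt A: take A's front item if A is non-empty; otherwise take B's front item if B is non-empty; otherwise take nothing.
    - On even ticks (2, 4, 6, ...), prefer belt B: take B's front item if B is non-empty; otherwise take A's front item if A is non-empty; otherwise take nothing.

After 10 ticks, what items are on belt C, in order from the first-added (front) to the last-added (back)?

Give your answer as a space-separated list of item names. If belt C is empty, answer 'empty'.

Answer: urn rod gear clip bolt axle apple shaft reel joint

Derivation:
Tick 1: prefer A, take urn from A; A=[gear,bolt,apple,reel,crate] B=[rod,clip,axle,shaft,joint] C=[urn]
Tick 2: prefer B, take rod from B; A=[gear,bolt,apple,reel,crate] B=[clip,axle,shaft,joint] C=[urn,rod]
Tick 3: prefer A, take gear from A; A=[bolt,apple,reel,crate] B=[clip,axle,shaft,joint] C=[urn,rod,gear]
Tick 4: prefer B, take clip from B; A=[bolt,apple,reel,crate] B=[axle,shaft,joint] C=[urn,rod,gear,clip]
Tick 5: prefer A, take bolt from A; A=[apple,reel,crate] B=[axle,shaft,joint] C=[urn,rod,gear,clip,bolt]
Tick 6: prefer B, take axle from B; A=[apple,reel,crate] B=[shaft,joint] C=[urn,rod,gear,clip,bolt,axle]
Tick 7: prefer A, take apple from A; A=[reel,crate] B=[shaft,joint] C=[urn,rod,gear,clip,bolt,axle,apple]
Tick 8: prefer B, take shaft from B; A=[reel,crate] B=[joint] C=[urn,rod,gear,clip,bolt,axle,apple,shaft]
Tick 9: prefer A, take reel from A; A=[crate] B=[joint] C=[urn,rod,gear,clip,bolt,axle,apple,shaft,reel]
Tick 10: prefer B, take joint from B; A=[crate] B=[-] C=[urn,rod,gear,clip,bolt,axle,apple,shaft,reel,joint]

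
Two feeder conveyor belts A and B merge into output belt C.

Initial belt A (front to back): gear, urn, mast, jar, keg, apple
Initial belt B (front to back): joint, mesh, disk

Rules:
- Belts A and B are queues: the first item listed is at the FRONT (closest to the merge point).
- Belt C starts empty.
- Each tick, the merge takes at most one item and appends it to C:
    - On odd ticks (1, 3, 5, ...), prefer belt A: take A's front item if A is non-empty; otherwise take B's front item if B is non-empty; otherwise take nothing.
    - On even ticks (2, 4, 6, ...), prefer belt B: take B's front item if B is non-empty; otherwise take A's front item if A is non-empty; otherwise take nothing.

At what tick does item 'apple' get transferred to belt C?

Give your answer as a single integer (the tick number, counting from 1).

Answer: 9

Derivation:
Tick 1: prefer A, take gear from A; A=[urn,mast,jar,keg,apple] B=[joint,mesh,disk] C=[gear]
Tick 2: prefer B, take joint from B; A=[urn,mast,jar,keg,apple] B=[mesh,disk] C=[gear,joint]
Tick 3: prefer A, take urn from A; A=[mast,jar,keg,apple] B=[mesh,disk] C=[gear,joint,urn]
Tick 4: prefer B, take mesh from B; A=[mast,jar,keg,apple] B=[disk] C=[gear,joint,urn,mesh]
Tick 5: prefer A, take mast from A; A=[jar,keg,apple] B=[disk] C=[gear,joint,urn,mesh,mast]
Tick 6: prefer B, take disk from B; A=[jar,keg,apple] B=[-] C=[gear,joint,urn,mesh,mast,disk]
Tick 7: prefer A, take jar from A; A=[keg,apple] B=[-] C=[gear,joint,urn,mesh,mast,disk,jar]
Tick 8: prefer B, take keg from A; A=[apple] B=[-] C=[gear,joint,urn,mesh,mast,disk,jar,keg]
Tick 9: prefer A, take apple from A; A=[-] B=[-] C=[gear,joint,urn,mesh,mast,disk,jar,keg,apple]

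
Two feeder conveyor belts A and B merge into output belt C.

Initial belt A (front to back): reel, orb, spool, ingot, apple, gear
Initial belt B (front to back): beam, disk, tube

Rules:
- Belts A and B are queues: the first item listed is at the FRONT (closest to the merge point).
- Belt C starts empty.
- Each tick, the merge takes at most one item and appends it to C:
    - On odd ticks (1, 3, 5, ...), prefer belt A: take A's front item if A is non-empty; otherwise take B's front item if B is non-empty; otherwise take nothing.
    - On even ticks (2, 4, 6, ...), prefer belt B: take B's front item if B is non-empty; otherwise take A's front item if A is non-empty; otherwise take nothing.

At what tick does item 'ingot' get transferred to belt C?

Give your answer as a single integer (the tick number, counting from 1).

Tick 1: prefer A, take reel from A; A=[orb,spool,ingot,apple,gear] B=[beam,disk,tube] C=[reel]
Tick 2: prefer B, take beam from B; A=[orb,spool,ingot,apple,gear] B=[disk,tube] C=[reel,beam]
Tick 3: prefer A, take orb from A; A=[spool,ingot,apple,gear] B=[disk,tube] C=[reel,beam,orb]
Tick 4: prefer B, take disk from B; A=[spool,ingot,apple,gear] B=[tube] C=[reel,beam,orb,disk]
Tick 5: prefer A, take spool from A; A=[ingot,apple,gear] B=[tube] C=[reel,beam,orb,disk,spool]
Tick 6: prefer B, take tube from B; A=[ingot,apple,gear] B=[-] C=[reel,beam,orb,disk,spool,tube]
Tick 7: prefer A, take ingot from A; A=[apple,gear] B=[-] C=[reel,beam,orb,disk,spool,tube,ingot]

Answer: 7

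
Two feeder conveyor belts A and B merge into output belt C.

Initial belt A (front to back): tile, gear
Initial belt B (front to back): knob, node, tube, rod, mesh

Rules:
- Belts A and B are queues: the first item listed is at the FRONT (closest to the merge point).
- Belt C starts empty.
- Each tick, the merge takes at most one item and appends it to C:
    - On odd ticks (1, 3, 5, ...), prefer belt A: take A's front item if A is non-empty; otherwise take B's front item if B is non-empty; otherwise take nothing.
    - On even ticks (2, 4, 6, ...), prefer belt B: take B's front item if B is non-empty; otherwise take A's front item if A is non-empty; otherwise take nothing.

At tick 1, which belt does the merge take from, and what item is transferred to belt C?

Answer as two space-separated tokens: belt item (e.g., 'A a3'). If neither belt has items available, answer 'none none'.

Tick 1: prefer A, take tile from A; A=[gear] B=[knob,node,tube,rod,mesh] C=[tile]

Answer: A tile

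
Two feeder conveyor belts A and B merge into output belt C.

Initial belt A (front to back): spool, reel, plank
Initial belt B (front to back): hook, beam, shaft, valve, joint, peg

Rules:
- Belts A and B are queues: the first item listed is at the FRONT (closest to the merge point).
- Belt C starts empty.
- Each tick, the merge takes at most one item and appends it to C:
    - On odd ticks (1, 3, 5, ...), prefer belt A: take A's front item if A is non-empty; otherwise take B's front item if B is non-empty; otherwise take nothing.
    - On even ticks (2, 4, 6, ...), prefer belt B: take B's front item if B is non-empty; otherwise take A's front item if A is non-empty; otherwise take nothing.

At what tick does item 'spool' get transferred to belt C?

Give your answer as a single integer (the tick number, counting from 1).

Tick 1: prefer A, take spool from A; A=[reel,plank] B=[hook,beam,shaft,valve,joint,peg] C=[spool]

Answer: 1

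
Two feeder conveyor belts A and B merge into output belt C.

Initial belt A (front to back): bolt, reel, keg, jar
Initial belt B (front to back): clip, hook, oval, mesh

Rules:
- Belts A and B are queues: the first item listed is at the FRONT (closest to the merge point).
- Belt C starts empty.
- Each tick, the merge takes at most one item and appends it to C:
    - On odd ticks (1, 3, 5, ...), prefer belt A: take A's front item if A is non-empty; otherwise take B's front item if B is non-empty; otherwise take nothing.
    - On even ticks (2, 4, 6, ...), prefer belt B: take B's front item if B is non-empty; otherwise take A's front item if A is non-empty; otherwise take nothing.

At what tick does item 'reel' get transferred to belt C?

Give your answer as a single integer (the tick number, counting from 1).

Answer: 3

Derivation:
Tick 1: prefer A, take bolt from A; A=[reel,keg,jar] B=[clip,hook,oval,mesh] C=[bolt]
Tick 2: prefer B, take clip from B; A=[reel,keg,jar] B=[hook,oval,mesh] C=[bolt,clip]
Tick 3: prefer A, take reel from A; A=[keg,jar] B=[hook,oval,mesh] C=[bolt,clip,reel]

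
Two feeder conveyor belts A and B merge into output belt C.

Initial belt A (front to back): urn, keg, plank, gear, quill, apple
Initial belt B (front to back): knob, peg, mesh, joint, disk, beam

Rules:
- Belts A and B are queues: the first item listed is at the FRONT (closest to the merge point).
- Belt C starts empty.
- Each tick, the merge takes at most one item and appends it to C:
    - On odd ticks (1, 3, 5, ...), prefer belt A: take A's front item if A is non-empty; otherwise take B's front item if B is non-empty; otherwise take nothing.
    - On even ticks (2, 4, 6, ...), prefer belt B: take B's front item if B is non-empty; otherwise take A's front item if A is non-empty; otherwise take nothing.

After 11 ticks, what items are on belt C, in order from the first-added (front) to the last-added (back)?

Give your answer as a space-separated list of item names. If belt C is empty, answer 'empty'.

Answer: urn knob keg peg plank mesh gear joint quill disk apple

Derivation:
Tick 1: prefer A, take urn from A; A=[keg,plank,gear,quill,apple] B=[knob,peg,mesh,joint,disk,beam] C=[urn]
Tick 2: prefer B, take knob from B; A=[keg,plank,gear,quill,apple] B=[peg,mesh,joint,disk,beam] C=[urn,knob]
Tick 3: prefer A, take keg from A; A=[plank,gear,quill,apple] B=[peg,mesh,joint,disk,beam] C=[urn,knob,keg]
Tick 4: prefer B, take peg from B; A=[plank,gear,quill,apple] B=[mesh,joint,disk,beam] C=[urn,knob,keg,peg]
Tick 5: prefer A, take plank from A; A=[gear,quill,apple] B=[mesh,joint,disk,beam] C=[urn,knob,keg,peg,plank]
Tick 6: prefer B, take mesh from B; A=[gear,quill,apple] B=[joint,disk,beam] C=[urn,knob,keg,peg,plank,mesh]
Tick 7: prefer A, take gear from A; A=[quill,apple] B=[joint,disk,beam] C=[urn,knob,keg,peg,plank,mesh,gear]
Tick 8: prefer B, take joint from B; A=[quill,apple] B=[disk,beam] C=[urn,knob,keg,peg,plank,mesh,gear,joint]
Tick 9: prefer A, take quill from A; A=[apple] B=[disk,beam] C=[urn,knob,keg,peg,plank,mesh,gear,joint,quill]
Tick 10: prefer B, take disk from B; A=[apple] B=[beam] C=[urn,knob,keg,peg,plank,mesh,gear,joint,quill,disk]
Tick 11: prefer A, take apple from A; A=[-] B=[beam] C=[urn,knob,keg,peg,plank,mesh,gear,joint,quill,disk,apple]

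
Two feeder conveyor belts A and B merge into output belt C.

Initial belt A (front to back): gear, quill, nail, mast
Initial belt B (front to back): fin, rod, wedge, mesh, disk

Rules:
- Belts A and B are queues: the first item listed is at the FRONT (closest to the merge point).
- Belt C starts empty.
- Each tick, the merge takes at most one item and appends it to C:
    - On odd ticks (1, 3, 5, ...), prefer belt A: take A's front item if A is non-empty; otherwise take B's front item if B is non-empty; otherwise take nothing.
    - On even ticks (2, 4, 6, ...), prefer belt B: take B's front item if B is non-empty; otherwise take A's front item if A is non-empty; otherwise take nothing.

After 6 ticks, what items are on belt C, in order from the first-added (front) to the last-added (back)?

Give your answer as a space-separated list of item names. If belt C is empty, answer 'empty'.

Answer: gear fin quill rod nail wedge

Derivation:
Tick 1: prefer A, take gear from A; A=[quill,nail,mast] B=[fin,rod,wedge,mesh,disk] C=[gear]
Tick 2: prefer B, take fin from B; A=[quill,nail,mast] B=[rod,wedge,mesh,disk] C=[gear,fin]
Tick 3: prefer A, take quill from A; A=[nail,mast] B=[rod,wedge,mesh,disk] C=[gear,fin,quill]
Tick 4: prefer B, take rod from B; A=[nail,mast] B=[wedge,mesh,disk] C=[gear,fin,quill,rod]
Tick 5: prefer A, take nail from A; A=[mast] B=[wedge,mesh,disk] C=[gear,fin,quill,rod,nail]
Tick 6: prefer B, take wedge from B; A=[mast] B=[mesh,disk] C=[gear,fin,quill,rod,nail,wedge]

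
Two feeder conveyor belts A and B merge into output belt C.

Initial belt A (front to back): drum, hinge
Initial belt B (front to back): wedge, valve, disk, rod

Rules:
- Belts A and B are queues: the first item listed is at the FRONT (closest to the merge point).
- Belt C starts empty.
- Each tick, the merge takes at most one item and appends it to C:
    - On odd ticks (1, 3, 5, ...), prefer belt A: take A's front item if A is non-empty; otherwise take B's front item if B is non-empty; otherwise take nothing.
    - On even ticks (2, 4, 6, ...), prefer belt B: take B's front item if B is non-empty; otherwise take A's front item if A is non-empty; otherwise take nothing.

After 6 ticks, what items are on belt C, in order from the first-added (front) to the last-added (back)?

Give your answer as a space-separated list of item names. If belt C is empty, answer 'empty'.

Answer: drum wedge hinge valve disk rod

Derivation:
Tick 1: prefer A, take drum from A; A=[hinge] B=[wedge,valve,disk,rod] C=[drum]
Tick 2: prefer B, take wedge from B; A=[hinge] B=[valve,disk,rod] C=[drum,wedge]
Tick 3: prefer A, take hinge from A; A=[-] B=[valve,disk,rod] C=[drum,wedge,hinge]
Tick 4: prefer B, take valve from B; A=[-] B=[disk,rod] C=[drum,wedge,hinge,valve]
Tick 5: prefer A, take disk from B; A=[-] B=[rod] C=[drum,wedge,hinge,valve,disk]
Tick 6: prefer B, take rod from B; A=[-] B=[-] C=[drum,wedge,hinge,valve,disk,rod]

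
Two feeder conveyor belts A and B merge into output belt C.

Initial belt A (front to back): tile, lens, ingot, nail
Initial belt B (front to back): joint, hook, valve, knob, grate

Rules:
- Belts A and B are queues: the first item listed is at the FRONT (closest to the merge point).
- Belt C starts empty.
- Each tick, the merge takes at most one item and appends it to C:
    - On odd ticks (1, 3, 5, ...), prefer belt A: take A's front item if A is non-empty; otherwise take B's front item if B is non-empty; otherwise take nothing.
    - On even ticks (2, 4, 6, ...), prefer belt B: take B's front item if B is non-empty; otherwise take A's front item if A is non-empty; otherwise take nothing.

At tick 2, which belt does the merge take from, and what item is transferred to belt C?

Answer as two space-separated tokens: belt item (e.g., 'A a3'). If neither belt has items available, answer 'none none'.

Tick 1: prefer A, take tile from A; A=[lens,ingot,nail] B=[joint,hook,valve,knob,grate] C=[tile]
Tick 2: prefer B, take joint from B; A=[lens,ingot,nail] B=[hook,valve,knob,grate] C=[tile,joint]

Answer: B joint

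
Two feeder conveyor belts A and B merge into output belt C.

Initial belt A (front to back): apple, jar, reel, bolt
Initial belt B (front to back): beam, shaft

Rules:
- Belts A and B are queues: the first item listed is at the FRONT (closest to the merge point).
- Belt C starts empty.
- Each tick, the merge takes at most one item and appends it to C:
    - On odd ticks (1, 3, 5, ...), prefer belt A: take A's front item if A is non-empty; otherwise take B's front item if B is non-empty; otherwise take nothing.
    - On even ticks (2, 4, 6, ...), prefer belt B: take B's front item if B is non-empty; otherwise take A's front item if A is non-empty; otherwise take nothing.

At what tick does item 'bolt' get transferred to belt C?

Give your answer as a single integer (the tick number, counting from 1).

Tick 1: prefer A, take apple from A; A=[jar,reel,bolt] B=[beam,shaft] C=[apple]
Tick 2: prefer B, take beam from B; A=[jar,reel,bolt] B=[shaft] C=[apple,beam]
Tick 3: prefer A, take jar from A; A=[reel,bolt] B=[shaft] C=[apple,beam,jar]
Tick 4: prefer B, take shaft from B; A=[reel,bolt] B=[-] C=[apple,beam,jar,shaft]
Tick 5: prefer A, take reel from A; A=[bolt] B=[-] C=[apple,beam,jar,shaft,reel]
Tick 6: prefer B, take bolt from A; A=[-] B=[-] C=[apple,beam,jar,shaft,reel,bolt]

Answer: 6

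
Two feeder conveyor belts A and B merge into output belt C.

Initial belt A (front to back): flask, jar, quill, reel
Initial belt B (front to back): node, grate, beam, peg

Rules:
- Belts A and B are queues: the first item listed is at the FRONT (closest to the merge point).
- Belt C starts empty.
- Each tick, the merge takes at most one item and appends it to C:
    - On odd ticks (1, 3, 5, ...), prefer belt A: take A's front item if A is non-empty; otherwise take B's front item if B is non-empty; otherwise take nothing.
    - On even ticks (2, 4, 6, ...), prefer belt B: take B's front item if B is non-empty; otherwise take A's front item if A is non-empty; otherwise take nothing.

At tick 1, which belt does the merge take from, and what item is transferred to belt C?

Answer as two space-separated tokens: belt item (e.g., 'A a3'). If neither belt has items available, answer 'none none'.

Answer: A flask

Derivation:
Tick 1: prefer A, take flask from A; A=[jar,quill,reel] B=[node,grate,beam,peg] C=[flask]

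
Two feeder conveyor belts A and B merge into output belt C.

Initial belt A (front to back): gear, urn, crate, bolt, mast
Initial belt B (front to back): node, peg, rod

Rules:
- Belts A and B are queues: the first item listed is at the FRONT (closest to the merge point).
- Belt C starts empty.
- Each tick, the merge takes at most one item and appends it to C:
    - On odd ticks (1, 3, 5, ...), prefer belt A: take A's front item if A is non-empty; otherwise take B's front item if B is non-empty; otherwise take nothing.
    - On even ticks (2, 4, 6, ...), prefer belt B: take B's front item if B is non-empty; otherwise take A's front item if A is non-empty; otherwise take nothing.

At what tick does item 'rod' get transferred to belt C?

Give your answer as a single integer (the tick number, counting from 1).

Answer: 6

Derivation:
Tick 1: prefer A, take gear from A; A=[urn,crate,bolt,mast] B=[node,peg,rod] C=[gear]
Tick 2: prefer B, take node from B; A=[urn,crate,bolt,mast] B=[peg,rod] C=[gear,node]
Tick 3: prefer A, take urn from A; A=[crate,bolt,mast] B=[peg,rod] C=[gear,node,urn]
Tick 4: prefer B, take peg from B; A=[crate,bolt,mast] B=[rod] C=[gear,node,urn,peg]
Tick 5: prefer A, take crate from A; A=[bolt,mast] B=[rod] C=[gear,node,urn,peg,crate]
Tick 6: prefer B, take rod from B; A=[bolt,mast] B=[-] C=[gear,node,urn,peg,crate,rod]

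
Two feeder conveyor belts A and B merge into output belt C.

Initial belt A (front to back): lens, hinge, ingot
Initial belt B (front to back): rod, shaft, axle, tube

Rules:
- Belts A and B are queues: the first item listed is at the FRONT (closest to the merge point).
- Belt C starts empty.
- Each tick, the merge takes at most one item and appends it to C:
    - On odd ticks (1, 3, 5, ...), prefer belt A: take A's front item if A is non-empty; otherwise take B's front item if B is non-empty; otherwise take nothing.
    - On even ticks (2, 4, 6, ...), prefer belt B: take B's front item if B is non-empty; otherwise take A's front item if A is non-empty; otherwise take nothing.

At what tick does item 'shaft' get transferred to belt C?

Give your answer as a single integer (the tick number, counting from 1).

Tick 1: prefer A, take lens from A; A=[hinge,ingot] B=[rod,shaft,axle,tube] C=[lens]
Tick 2: prefer B, take rod from B; A=[hinge,ingot] B=[shaft,axle,tube] C=[lens,rod]
Tick 3: prefer A, take hinge from A; A=[ingot] B=[shaft,axle,tube] C=[lens,rod,hinge]
Tick 4: prefer B, take shaft from B; A=[ingot] B=[axle,tube] C=[lens,rod,hinge,shaft]

Answer: 4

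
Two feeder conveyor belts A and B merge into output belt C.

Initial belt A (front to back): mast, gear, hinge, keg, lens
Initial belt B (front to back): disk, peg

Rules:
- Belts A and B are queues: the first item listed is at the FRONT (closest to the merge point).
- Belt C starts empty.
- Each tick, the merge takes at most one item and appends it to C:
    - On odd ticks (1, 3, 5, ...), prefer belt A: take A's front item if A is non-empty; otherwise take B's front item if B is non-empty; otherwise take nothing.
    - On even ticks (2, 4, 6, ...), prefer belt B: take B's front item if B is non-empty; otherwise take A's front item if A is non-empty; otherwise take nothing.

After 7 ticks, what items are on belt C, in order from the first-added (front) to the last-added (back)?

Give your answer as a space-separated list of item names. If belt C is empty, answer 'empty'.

Tick 1: prefer A, take mast from A; A=[gear,hinge,keg,lens] B=[disk,peg] C=[mast]
Tick 2: prefer B, take disk from B; A=[gear,hinge,keg,lens] B=[peg] C=[mast,disk]
Tick 3: prefer A, take gear from A; A=[hinge,keg,lens] B=[peg] C=[mast,disk,gear]
Tick 4: prefer B, take peg from B; A=[hinge,keg,lens] B=[-] C=[mast,disk,gear,peg]
Tick 5: prefer A, take hinge from A; A=[keg,lens] B=[-] C=[mast,disk,gear,peg,hinge]
Tick 6: prefer B, take keg from A; A=[lens] B=[-] C=[mast,disk,gear,peg,hinge,keg]
Tick 7: prefer A, take lens from A; A=[-] B=[-] C=[mast,disk,gear,peg,hinge,keg,lens]

Answer: mast disk gear peg hinge keg lens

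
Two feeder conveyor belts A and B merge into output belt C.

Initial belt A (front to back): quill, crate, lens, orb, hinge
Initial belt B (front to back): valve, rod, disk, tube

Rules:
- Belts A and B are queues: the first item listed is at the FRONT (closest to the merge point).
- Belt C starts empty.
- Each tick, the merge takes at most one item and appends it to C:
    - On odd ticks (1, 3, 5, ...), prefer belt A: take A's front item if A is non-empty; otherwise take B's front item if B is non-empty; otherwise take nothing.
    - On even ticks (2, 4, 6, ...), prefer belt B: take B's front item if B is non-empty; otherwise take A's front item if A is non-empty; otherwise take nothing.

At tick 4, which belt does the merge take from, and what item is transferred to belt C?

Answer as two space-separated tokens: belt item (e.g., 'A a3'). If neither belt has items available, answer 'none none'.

Answer: B rod

Derivation:
Tick 1: prefer A, take quill from A; A=[crate,lens,orb,hinge] B=[valve,rod,disk,tube] C=[quill]
Tick 2: prefer B, take valve from B; A=[crate,lens,orb,hinge] B=[rod,disk,tube] C=[quill,valve]
Tick 3: prefer A, take crate from A; A=[lens,orb,hinge] B=[rod,disk,tube] C=[quill,valve,crate]
Tick 4: prefer B, take rod from B; A=[lens,orb,hinge] B=[disk,tube] C=[quill,valve,crate,rod]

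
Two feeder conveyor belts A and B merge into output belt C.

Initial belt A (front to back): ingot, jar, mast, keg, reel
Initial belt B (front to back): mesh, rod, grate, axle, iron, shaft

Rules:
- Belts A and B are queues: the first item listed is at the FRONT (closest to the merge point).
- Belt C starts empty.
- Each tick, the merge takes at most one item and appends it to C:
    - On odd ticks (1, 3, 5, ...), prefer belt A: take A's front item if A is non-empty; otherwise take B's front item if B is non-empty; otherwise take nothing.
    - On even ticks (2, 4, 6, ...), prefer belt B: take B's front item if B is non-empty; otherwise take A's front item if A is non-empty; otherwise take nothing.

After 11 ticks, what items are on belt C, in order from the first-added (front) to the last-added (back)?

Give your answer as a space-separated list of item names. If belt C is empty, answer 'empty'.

Answer: ingot mesh jar rod mast grate keg axle reel iron shaft

Derivation:
Tick 1: prefer A, take ingot from A; A=[jar,mast,keg,reel] B=[mesh,rod,grate,axle,iron,shaft] C=[ingot]
Tick 2: prefer B, take mesh from B; A=[jar,mast,keg,reel] B=[rod,grate,axle,iron,shaft] C=[ingot,mesh]
Tick 3: prefer A, take jar from A; A=[mast,keg,reel] B=[rod,grate,axle,iron,shaft] C=[ingot,mesh,jar]
Tick 4: prefer B, take rod from B; A=[mast,keg,reel] B=[grate,axle,iron,shaft] C=[ingot,mesh,jar,rod]
Tick 5: prefer A, take mast from A; A=[keg,reel] B=[grate,axle,iron,shaft] C=[ingot,mesh,jar,rod,mast]
Tick 6: prefer B, take grate from B; A=[keg,reel] B=[axle,iron,shaft] C=[ingot,mesh,jar,rod,mast,grate]
Tick 7: prefer A, take keg from A; A=[reel] B=[axle,iron,shaft] C=[ingot,mesh,jar,rod,mast,grate,keg]
Tick 8: prefer B, take axle from B; A=[reel] B=[iron,shaft] C=[ingot,mesh,jar,rod,mast,grate,keg,axle]
Tick 9: prefer A, take reel from A; A=[-] B=[iron,shaft] C=[ingot,mesh,jar,rod,mast,grate,keg,axle,reel]
Tick 10: prefer B, take iron from B; A=[-] B=[shaft] C=[ingot,mesh,jar,rod,mast,grate,keg,axle,reel,iron]
Tick 11: prefer A, take shaft from B; A=[-] B=[-] C=[ingot,mesh,jar,rod,mast,grate,keg,axle,reel,iron,shaft]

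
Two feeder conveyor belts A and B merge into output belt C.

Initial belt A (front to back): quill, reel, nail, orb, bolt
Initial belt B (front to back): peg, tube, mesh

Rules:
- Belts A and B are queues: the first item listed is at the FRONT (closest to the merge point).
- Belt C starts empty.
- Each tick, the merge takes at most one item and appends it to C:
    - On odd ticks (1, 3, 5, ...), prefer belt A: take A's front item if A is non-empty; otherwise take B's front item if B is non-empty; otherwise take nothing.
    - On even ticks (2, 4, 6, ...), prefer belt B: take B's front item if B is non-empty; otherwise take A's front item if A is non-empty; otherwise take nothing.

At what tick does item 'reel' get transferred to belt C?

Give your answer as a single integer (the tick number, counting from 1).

Tick 1: prefer A, take quill from A; A=[reel,nail,orb,bolt] B=[peg,tube,mesh] C=[quill]
Tick 2: prefer B, take peg from B; A=[reel,nail,orb,bolt] B=[tube,mesh] C=[quill,peg]
Tick 3: prefer A, take reel from A; A=[nail,orb,bolt] B=[tube,mesh] C=[quill,peg,reel]

Answer: 3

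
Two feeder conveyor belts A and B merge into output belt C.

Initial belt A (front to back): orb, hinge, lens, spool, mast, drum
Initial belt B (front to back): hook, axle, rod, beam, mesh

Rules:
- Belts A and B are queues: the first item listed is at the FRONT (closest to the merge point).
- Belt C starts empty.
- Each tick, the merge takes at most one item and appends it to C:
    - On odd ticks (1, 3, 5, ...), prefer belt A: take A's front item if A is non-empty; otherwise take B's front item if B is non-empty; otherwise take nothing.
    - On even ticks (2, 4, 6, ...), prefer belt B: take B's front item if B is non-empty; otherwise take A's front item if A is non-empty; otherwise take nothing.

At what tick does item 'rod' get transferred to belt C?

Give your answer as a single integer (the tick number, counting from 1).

Answer: 6

Derivation:
Tick 1: prefer A, take orb from A; A=[hinge,lens,spool,mast,drum] B=[hook,axle,rod,beam,mesh] C=[orb]
Tick 2: prefer B, take hook from B; A=[hinge,lens,spool,mast,drum] B=[axle,rod,beam,mesh] C=[orb,hook]
Tick 3: prefer A, take hinge from A; A=[lens,spool,mast,drum] B=[axle,rod,beam,mesh] C=[orb,hook,hinge]
Tick 4: prefer B, take axle from B; A=[lens,spool,mast,drum] B=[rod,beam,mesh] C=[orb,hook,hinge,axle]
Tick 5: prefer A, take lens from A; A=[spool,mast,drum] B=[rod,beam,mesh] C=[orb,hook,hinge,axle,lens]
Tick 6: prefer B, take rod from B; A=[spool,mast,drum] B=[beam,mesh] C=[orb,hook,hinge,axle,lens,rod]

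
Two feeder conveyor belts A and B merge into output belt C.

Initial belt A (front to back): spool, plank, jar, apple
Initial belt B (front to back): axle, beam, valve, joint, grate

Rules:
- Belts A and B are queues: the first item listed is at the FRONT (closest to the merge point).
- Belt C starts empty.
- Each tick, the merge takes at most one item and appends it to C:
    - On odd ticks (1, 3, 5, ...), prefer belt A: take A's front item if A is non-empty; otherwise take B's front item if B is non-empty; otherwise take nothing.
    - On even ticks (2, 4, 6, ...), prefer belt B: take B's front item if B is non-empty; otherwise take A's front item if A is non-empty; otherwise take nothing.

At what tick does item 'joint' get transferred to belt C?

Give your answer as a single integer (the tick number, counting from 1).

Answer: 8

Derivation:
Tick 1: prefer A, take spool from A; A=[plank,jar,apple] B=[axle,beam,valve,joint,grate] C=[spool]
Tick 2: prefer B, take axle from B; A=[plank,jar,apple] B=[beam,valve,joint,grate] C=[spool,axle]
Tick 3: prefer A, take plank from A; A=[jar,apple] B=[beam,valve,joint,grate] C=[spool,axle,plank]
Tick 4: prefer B, take beam from B; A=[jar,apple] B=[valve,joint,grate] C=[spool,axle,plank,beam]
Tick 5: prefer A, take jar from A; A=[apple] B=[valve,joint,grate] C=[spool,axle,plank,beam,jar]
Tick 6: prefer B, take valve from B; A=[apple] B=[joint,grate] C=[spool,axle,plank,beam,jar,valve]
Tick 7: prefer A, take apple from A; A=[-] B=[joint,grate] C=[spool,axle,plank,beam,jar,valve,apple]
Tick 8: prefer B, take joint from B; A=[-] B=[grate] C=[spool,axle,plank,beam,jar,valve,apple,joint]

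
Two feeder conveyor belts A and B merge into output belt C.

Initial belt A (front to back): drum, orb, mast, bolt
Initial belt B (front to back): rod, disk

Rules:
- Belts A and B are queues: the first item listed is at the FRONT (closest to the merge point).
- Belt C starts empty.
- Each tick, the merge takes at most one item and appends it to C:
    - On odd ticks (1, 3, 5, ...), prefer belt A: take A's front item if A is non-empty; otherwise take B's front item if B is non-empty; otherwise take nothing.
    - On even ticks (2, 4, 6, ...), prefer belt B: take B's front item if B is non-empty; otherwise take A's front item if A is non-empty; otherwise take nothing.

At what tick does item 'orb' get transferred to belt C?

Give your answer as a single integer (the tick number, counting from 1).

Answer: 3

Derivation:
Tick 1: prefer A, take drum from A; A=[orb,mast,bolt] B=[rod,disk] C=[drum]
Tick 2: prefer B, take rod from B; A=[orb,mast,bolt] B=[disk] C=[drum,rod]
Tick 3: prefer A, take orb from A; A=[mast,bolt] B=[disk] C=[drum,rod,orb]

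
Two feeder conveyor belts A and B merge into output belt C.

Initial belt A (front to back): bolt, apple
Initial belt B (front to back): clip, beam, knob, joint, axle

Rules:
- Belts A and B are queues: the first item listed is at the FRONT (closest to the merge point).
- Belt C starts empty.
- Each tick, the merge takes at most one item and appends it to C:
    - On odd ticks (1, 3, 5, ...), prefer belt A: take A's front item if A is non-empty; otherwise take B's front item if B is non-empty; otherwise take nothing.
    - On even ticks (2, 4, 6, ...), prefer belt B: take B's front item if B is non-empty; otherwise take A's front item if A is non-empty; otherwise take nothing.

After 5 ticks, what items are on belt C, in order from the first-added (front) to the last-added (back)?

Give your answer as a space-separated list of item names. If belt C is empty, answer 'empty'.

Tick 1: prefer A, take bolt from A; A=[apple] B=[clip,beam,knob,joint,axle] C=[bolt]
Tick 2: prefer B, take clip from B; A=[apple] B=[beam,knob,joint,axle] C=[bolt,clip]
Tick 3: prefer A, take apple from A; A=[-] B=[beam,knob,joint,axle] C=[bolt,clip,apple]
Tick 4: prefer B, take beam from B; A=[-] B=[knob,joint,axle] C=[bolt,clip,apple,beam]
Tick 5: prefer A, take knob from B; A=[-] B=[joint,axle] C=[bolt,clip,apple,beam,knob]

Answer: bolt clip apple beam knob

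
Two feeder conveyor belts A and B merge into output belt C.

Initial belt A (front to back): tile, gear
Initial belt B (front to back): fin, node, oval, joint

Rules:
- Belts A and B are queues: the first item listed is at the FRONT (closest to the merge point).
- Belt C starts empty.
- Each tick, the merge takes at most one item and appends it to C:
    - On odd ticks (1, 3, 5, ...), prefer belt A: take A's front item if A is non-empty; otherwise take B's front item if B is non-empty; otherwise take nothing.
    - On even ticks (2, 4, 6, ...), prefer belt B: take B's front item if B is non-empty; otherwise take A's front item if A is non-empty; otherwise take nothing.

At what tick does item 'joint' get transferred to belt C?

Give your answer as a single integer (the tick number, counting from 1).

Tick 1: prefer A, take tile from A; A=[gear] B=[fin,node,oval,joint] C=[tile]
Tick 2: prefer B, take fin from B; A=[gear] B=[node,oval,joint] C=[tile,fin]
Tick 3: prefer A, take gear from A; A=[-] B=[node,oval,joint] C=[tile,fin,gear]
Tick 4: prefer B, take node from B; A=[-] B=[oval,joint] C=[tile,fin,gear,node]
Tick 5: prefer A, take oval from B; A=[-] B=[joint] C=[tile,fin,gear,node,oval]
Tick 6: prefer B, take joint from B; A=[-] B=[-] C=[tile,fin,gear,node,oval,joint]

Answer: 6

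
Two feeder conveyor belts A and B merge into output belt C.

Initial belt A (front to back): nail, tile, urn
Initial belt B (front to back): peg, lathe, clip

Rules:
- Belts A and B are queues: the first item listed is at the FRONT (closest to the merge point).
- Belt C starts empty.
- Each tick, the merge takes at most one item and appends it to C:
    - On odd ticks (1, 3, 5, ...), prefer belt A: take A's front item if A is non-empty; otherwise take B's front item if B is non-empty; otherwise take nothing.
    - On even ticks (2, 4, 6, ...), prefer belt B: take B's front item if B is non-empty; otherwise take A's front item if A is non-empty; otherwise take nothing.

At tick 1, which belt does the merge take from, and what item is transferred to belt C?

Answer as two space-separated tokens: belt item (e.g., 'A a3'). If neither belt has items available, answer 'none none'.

Tick 1: prefer A, take nail from A; A=[tile,urn] B=[peg,lathe,clip] C=[nail]

Answer: A nail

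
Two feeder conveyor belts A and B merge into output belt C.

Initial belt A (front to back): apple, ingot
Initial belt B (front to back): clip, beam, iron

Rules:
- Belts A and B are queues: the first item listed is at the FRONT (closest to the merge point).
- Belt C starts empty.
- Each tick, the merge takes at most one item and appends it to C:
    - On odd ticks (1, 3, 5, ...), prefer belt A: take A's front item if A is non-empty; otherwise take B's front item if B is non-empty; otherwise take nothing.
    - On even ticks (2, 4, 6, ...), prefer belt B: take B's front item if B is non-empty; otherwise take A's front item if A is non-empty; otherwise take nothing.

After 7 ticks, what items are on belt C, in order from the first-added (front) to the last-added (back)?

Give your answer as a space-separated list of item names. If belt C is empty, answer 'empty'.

Tick 1: prefer A, take apple from A; A=[ingot] B=[clip,beam,iron] C=[apple]
Tick 2: prefer B, take clip from B; A=[ingot] B=[beam,iron] C=[apple,clip]
Tick 3: prefer A, take ingot from A; A=[-] B=[beam,iron] C=[apple,clip,ingot]
Tick 4: prefer B, take beam from B; A=[-] B=[iron] C=[apple,clip,ingot,beam]
Tick 5: prefer A, take iron from B; A=[-] B=[-] C=[apple,clip,ingot,beam,iron]
Tick 6: prefer B, both empty, nothing taken; A=[-] B=[-] C=[apple,clip,ingot,beam,iron]
Tick 7: prefer A, both empty, nothing taken; A=[-] B=[-] C=[apple,clip,ingot,beam,iron]

Answer: apple clip ingot beam iron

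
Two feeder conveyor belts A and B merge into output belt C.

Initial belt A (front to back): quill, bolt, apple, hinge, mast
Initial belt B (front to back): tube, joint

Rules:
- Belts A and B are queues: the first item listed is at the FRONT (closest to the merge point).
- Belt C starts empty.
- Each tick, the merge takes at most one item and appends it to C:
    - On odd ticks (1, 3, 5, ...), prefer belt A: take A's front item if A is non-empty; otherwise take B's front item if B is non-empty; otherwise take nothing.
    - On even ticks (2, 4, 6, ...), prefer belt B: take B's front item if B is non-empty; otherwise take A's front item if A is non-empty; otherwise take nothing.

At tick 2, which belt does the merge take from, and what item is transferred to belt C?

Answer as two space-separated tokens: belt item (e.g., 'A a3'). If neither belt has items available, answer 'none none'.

Tick 1: prefer A, take quill from A; A=[bolt,apple,hinge,mast] B=[tube,joint] C=[quill]
Tick 2: prefer B, take tube from B; A=[bolt,apple,hinge,mast] B=[joint] C=[quill,tube]

Answer: B tube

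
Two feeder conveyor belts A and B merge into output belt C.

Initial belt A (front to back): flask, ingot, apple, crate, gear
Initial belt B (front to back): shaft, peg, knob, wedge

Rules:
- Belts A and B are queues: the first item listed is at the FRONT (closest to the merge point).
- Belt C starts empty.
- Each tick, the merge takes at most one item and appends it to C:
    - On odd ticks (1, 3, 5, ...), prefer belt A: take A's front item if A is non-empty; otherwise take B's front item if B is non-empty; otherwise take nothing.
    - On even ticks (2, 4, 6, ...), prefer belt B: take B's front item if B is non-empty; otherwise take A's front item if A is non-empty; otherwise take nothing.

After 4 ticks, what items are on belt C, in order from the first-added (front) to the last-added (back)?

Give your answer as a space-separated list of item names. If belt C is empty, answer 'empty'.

Tick 1: prefer A, take flask from A; A=[ingot,apple,crate,gear] B=[shaft,peg,knob,wedge] C=[flask]
Tick 2: prefer B, take shaft from B; A=[ingot,apple,crate,gear] B=[peg,knob,wedge] C=[flask,shaft]
Tick 3: prefer A, take ingot from A; A=[apple,crate,gear] B=[peg,knob,wedge] C=[flask,shaft,ingot]
Tick 4: prefer B, take peg from B; A=[apple,crate,gear] B=[knob,wedge] C=[flask,shaft,ingot,peg]

Answer: flask shaft ingot peg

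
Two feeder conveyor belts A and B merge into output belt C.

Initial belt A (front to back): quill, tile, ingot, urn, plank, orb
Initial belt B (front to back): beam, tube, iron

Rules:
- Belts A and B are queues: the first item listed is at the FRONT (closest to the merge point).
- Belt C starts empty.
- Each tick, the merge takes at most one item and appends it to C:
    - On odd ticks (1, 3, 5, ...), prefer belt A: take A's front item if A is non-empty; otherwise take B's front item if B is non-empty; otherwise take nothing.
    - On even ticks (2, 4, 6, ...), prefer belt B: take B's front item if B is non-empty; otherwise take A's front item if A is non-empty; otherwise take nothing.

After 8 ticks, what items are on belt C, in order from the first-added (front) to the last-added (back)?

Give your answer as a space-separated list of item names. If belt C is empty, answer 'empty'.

Tick 1: prefer A, take quill from A; A=[tile,ingot,urn,plank,orb] B=[beam,tube,iron] C=[quill]
Tick 2: prefer B, take beam from B; A=[tile,ingot,urn,plank,orb] B=[tube,iron] C=[quill,beam]
Tick 3: prefer A, take tile from A; A=[ingot,urn,plank,orb] B=[tube,iron] C=[quill,beam,tile]
Tick 4: prefer B, take tube from B; A=[ingot,urn,plank,orb] B=[iron] C=[quill,beam,tile,tube]
Tick 5: prefer A, take ingot from A; A=[urn,plank,orb] B=[iron] C=[quill,beam,tile,tube,ingot]
Tick 6: prefer B, take iron from B; A=[urn,plank,orb] B=[-] C=[quill,beam,tile,tube,ingot,iron]
Tick 7: prefer A, take urn from A; A=[plank,orb] B=[-] C=[quill,beam,tile,tube,ingot,iron,urn]
Tick 8: prefer B, take plank from A; A=[orb] B=[-] C=[quill,beam,tile,tube,ingot,iron,urn,plank]

Answer: quill beam tile tube ingot iron urn plank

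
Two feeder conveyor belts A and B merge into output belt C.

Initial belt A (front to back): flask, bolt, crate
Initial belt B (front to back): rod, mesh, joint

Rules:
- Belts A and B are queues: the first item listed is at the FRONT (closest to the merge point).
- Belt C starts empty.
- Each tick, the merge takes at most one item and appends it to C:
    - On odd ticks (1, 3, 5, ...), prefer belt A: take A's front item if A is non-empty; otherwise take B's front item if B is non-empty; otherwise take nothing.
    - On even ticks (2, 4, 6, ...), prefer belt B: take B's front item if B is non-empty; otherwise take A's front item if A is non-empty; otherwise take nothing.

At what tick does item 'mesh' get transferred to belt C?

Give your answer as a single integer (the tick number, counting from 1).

Answer: 4

Derivation:
Tick 1: prefer A, take flask from A; A=[bolt,crate] B=[rod,mesh,joint] C=[flask]
Tick 2: prefer B, take rod from B; A=[bolt,crate] B=[mesh,joint] C=[flask,rod]
Tick 3: prefer A, take bolt from A; A=[crate] B=[mesh,joint] C=[flask,rod,bolt]
Tick 4: prefer B, take mesh from B; A=[crate] B=[joint] C=[flask,rod,bolt,mesh]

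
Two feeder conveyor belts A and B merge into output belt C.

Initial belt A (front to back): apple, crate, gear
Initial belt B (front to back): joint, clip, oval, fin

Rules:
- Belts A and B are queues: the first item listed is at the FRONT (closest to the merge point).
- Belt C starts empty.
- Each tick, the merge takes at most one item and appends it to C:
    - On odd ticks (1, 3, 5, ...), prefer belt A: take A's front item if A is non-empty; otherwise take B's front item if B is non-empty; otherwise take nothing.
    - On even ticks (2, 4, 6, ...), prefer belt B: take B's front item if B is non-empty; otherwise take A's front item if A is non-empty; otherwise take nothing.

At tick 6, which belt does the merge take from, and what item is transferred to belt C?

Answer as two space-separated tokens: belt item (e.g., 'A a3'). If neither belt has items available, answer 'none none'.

Answer: B oval

Derivation:
Tick 1: prefer A, take apple from A; A=[crate,gear] B=[joint,clip,oval,fin] C=[apple]
Tick 2: prefer B, take joint from B; A=[crate,gear] B=[clip,oval,fin] C=[apple,joint]
Tick 3: prefer A, take crate from A; A=[gear] B=[clip,oval,fin] C=[apple,joint,crate]
Tick 4: prefer B, take clip from B; A=[gear] B=[oval,fin] C=[apple,joint,crate,clip]
Tick 5: prefer A, take gear from A; A=[-] B=[oval,fin] C=[apple,joint,crate,clip,gear]
Tick 6: prefer B, take oval from B; A=[-] B=[fin] C=[apple,joint,crate,clip,gear,oval]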